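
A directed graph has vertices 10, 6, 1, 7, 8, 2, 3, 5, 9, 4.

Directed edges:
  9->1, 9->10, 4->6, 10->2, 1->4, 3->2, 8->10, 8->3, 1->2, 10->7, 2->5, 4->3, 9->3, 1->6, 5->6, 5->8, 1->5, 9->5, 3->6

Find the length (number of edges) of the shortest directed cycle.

4

For each vertex v, BFS finds the shortest path from v back to v.
The shortest such closed walk is 10 → 2 → 5 → 8 → 10, length 4.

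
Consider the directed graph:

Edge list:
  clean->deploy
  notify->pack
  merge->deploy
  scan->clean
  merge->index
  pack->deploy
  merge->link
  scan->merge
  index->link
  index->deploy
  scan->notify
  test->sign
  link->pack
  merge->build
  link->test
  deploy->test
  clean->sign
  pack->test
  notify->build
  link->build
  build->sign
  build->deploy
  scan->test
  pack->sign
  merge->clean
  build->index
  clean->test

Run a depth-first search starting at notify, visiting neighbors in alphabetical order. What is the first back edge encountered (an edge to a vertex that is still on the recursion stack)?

link→build

DFS from notify (visiting neighbors in alphabetical order); mark gray on enter, black on exit:
notify gray
  build gray
    deploy gray
      test gray
        sign gray
        sign black
      test black
    deploy black
    index gray
      index→deploy: deploy black — skip
      link gray
        link→build: build is gray → back edge
First back edge: link → build.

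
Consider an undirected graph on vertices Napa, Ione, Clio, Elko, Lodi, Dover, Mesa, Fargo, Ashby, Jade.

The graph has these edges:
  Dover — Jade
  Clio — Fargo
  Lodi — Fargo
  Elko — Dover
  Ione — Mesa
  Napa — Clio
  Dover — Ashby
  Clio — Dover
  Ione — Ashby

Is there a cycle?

No

DFS, tracking each vertex's parent; an edge to a visited non-parent vertex closes a cycle.
Start from Ashby:
visit Ashby (parent –)
  visit Ione (parent Ashby)
    visit Mesa (parent Ione)
      Mesa–Ione: parent, skip
    Ione–Ashby: parent, skip
  visit Dover (parent Ashby)
    visit Clio (parent Dover)
      visit Fargo (parent Clio)
        visit Lodi (parent Fargo)
          Lodi–Fargo: parent, skip
        Fargo–Clio: parent, skip
      Clio–Dover: parent, skip
      visit Napa (parent Clio)
        Napa–Clio: parent, skip
    visit Jade (parent Dover)
      Jade–Dover: parent, skip
    visit Elko (parent Dover)
      Elko–Dover: parent, skip
    Dover–Ashby: parent, skip
No non-parent visited neighbor found — the graph is a forest.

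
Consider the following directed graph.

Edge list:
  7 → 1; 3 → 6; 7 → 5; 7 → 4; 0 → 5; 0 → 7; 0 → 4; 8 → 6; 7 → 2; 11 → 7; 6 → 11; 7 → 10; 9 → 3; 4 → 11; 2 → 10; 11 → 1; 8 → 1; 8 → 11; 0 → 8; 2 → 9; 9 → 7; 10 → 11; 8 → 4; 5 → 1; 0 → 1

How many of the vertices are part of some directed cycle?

A vertex is on a directed cycle iff it belongs to a strongly connected component of size ≥ 2 (or has a self-loop).
The vertices on cycles are {2, 3, 4, 6, 7, 9, 10, 11} — 8 in total.

8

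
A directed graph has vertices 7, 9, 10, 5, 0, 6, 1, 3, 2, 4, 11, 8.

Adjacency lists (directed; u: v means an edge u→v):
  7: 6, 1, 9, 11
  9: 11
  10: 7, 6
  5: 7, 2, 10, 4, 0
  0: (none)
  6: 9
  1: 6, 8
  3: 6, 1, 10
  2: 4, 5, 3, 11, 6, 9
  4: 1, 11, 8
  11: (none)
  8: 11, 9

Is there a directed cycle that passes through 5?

5 is on a cycle iff 5 can reach itself via ≥1 edge.
5 → 2 → 5 — yes.

Yes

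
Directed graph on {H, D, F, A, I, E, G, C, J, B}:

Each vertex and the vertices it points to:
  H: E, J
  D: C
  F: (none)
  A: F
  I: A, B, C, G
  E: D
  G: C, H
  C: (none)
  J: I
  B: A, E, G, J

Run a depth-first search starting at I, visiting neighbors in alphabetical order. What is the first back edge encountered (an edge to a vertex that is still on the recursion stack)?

J→I

DFS from I (visiting neighbors in alphabetical order); mark gray on enter, black on exit:
I gray
  A gray
    F gray
    F black
  A black
  B gray
    B→A: A black — skip
    E gray
      D gray
        C gray
        C black
      D black
    E black
    G gray
      G→C: C black — skip
      H gray
        H→E: E black — skip
        J gray
          J→I: I is gray → back edge
First back edge: J → I.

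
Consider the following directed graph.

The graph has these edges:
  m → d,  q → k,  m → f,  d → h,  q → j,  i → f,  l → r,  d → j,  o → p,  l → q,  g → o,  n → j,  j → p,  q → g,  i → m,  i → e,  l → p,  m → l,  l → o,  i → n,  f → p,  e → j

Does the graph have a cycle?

No

DFS with white/gray/black marking, starting from l:
l gray
  q gray
    j gray
      p gray
      p black
    j black
    g gray
      o gray
        o→p: p black — skip
      o black
    g black
    k gray
    k black
  q black
  l→p: p black — skip
  r gray
  r black
  l→o: o black — skip
l black
d gray
  d→j: j black — skip
  h gray
  h black
d black
e gray
  e→j: j black — skip
e black
f gray
  f→p: p black — skip
f black
i gray
  i→e: e black — skip
  n gray
    n→j: j black — skip
  n black
  m gray
    m→l: l black — skip
    m→d: d black — skip
    m→f: f black — skip
  m black
  i→f: f black — skip
i black
Every edge goes to a white or black vertex — no back edge, so the graph is acyclic.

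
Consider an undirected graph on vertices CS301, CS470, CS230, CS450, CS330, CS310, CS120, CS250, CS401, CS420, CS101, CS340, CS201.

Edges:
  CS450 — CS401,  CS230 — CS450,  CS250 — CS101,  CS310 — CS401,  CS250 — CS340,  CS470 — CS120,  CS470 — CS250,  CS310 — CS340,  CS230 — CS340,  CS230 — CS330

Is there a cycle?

Yes

DFS, tracking each vertex's parent; an edge to a visited non-parent vertex closes a cycle.
Start from CS310:
visit CS310 (parent –)
  visit CS401 (parent CS310)
    CS401–CS310: parent, skip
    visit CS450 (parent CS401)
      CS450–CS401: parent, skip
      visit CS230 (parent CS450)
        CS230–CS450: parent, skip
        visit CS330 (parent CS230)
          CS330–CS230: parent, skip
        visit CS340 (parent CS230)
          CS340–CS310: CS310 visited and ≠ parent → cycle
Cycle: CS310 – CS401 – CS450 – CS230 – CS340 – CS310.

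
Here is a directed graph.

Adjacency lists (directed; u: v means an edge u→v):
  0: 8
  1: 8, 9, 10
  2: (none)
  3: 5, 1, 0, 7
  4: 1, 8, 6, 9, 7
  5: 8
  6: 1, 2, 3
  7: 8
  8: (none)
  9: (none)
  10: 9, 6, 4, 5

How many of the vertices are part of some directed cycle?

5

A vertex is on a directed cycle iff it belongs to a strongly connected component of size ≥ 2 (or has a self-loop).
The vertices on cycles are {1, 3, 4, 6, 10} — 5 in total.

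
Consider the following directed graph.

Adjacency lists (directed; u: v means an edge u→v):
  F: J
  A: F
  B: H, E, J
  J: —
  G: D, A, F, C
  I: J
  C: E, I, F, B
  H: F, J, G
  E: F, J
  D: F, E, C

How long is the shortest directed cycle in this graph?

For each vertex v, BFS finds the shortest path from v back to v.
The shortest such closed walk is G → C → B → H → G, length 4.

4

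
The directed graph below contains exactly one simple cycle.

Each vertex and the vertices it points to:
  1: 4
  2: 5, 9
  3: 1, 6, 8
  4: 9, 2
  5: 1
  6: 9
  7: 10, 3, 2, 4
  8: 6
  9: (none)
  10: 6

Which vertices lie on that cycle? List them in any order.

1, 2, 4, 5

DFS with gray/black marking from 2:
2 gray
  5 gray
    1 gray
      4 gray
        9 gray
        9 black
        4→2: 2 is gray → back edge
Back edge closes the cycle 2 → 5 → 1 → 4 → 2; its vertices are {1, 2, 4, 5}.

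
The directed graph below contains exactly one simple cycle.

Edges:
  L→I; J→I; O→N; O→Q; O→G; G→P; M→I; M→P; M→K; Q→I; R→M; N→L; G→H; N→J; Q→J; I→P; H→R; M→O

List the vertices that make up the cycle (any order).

G, H, M, O, R

DFS with gray/black marking from M:
M gray
  I gray
    P gray
    P black
  I black
  O gray
    N gray
      J gray
        J→I: I black — skip
      J black
      L gray
        L→I: I black — skip
      L black
    N black
    G gray
      H gray
        R gray
          R→M: M is gray → back edge
Back edge closes the cycle M → O → G → H → R → M; its vertices are {G, H, M, O, R}.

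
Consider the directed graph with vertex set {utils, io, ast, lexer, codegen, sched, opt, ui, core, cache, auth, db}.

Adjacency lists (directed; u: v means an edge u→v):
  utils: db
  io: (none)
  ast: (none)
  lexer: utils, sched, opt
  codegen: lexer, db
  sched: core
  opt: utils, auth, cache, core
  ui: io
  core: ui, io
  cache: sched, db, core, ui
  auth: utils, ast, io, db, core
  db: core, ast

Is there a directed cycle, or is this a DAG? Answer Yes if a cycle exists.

DFS with white/gray/black marking, starting from utils:
utils gray
  db gray
    core gray
      ui gray
        io gray
        io black
      ui black
      core→io: io black — skip
    core black
    ast gray
    ast black
  db black
utils black
lexer gray
  lexer→utils: utils black — skip
  sched gray
    sched→core: core black — skip
  sched black
  opt gray
    opt→utils: utils black — skip
    auth gray
      auth→utils: utils black — skip
      auth→ast: ast black — skip
      auth→io: io black — skip
      auth→db: db black — skip
      auth→core: core black — skip
    auth black
    cache gray
      cache→sched: sched black — skip
      cache→db: db black — skip
      cache→core: core black — skip
      cache→ui: ui black — skip
    cache black
    opt→core: core black — skip
  opt black
lexer black
codegen gray
  codegen→lexer: lexer black — skip
  codegen→db: db black — skip
codegen black
Every edge goes to a white or black vertex — no back edge, so the graph is acyclic.

No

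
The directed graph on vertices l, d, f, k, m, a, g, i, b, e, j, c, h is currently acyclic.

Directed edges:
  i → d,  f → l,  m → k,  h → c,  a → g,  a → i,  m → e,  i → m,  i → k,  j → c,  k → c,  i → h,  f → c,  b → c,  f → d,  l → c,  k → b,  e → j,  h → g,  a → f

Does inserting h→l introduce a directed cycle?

Adding h→l creates a cycle iff l can already reach h.
Explore from l: no path reaches h. The graph stays acyclic.

No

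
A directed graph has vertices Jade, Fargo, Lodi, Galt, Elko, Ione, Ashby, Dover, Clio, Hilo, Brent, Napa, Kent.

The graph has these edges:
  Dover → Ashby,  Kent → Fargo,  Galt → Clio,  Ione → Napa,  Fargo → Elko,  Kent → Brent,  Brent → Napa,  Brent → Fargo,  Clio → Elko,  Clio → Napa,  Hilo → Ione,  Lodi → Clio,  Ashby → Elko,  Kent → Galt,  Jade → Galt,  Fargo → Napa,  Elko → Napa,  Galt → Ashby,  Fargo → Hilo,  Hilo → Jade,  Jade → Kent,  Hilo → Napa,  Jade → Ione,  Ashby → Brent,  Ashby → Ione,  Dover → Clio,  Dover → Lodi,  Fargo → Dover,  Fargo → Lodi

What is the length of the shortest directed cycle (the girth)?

For each vertex v, BFS finds the shortest path from v back to v.
The shortest such closed walk is Jade → Kent → Fargo → Hilo → Jade, length 4.

4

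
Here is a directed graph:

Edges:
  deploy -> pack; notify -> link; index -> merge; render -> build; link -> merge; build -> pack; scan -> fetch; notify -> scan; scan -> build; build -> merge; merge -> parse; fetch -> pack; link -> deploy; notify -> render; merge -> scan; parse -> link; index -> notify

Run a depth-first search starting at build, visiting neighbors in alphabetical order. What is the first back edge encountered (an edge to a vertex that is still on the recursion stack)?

DFS from build (visiting neighbors in alphabetical order); mark gray on enter, black on exit:
build gray
  merge gray
    parse gray
      link gray
        deploy gray
          pack gray
          pack black
        deploy black
        link→merge: merge is gray → back edge
First back edge: link → merge.

link→merge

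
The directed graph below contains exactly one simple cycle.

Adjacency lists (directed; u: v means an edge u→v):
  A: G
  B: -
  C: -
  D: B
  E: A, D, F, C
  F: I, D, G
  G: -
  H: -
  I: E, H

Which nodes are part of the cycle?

E, F, I

DFS with gray/black marking from E:
E gray
  A gray
    G gray
    G black
  A black
  D gray
    B gray
    B black
  D black
  F gray
    I gray
      I→E: E is gray → back edge
Back edge closes the cycle E → F → I → E; its vertices are {E, F, I}.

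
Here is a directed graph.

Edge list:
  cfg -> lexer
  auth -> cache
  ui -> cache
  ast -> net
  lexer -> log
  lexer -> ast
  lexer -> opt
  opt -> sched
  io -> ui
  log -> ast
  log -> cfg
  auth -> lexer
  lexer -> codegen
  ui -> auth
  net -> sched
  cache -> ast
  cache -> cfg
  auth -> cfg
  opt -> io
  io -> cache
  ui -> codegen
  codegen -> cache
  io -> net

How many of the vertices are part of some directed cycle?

A vertex is on a directed cycle iff it belongs to a strongly connected component of size ≥ 2 (or has a self-loop).
The vertices on cycles are {io, ui, cfg, log, opt, auth, cache, lexer, codegen} — 9 in total.

9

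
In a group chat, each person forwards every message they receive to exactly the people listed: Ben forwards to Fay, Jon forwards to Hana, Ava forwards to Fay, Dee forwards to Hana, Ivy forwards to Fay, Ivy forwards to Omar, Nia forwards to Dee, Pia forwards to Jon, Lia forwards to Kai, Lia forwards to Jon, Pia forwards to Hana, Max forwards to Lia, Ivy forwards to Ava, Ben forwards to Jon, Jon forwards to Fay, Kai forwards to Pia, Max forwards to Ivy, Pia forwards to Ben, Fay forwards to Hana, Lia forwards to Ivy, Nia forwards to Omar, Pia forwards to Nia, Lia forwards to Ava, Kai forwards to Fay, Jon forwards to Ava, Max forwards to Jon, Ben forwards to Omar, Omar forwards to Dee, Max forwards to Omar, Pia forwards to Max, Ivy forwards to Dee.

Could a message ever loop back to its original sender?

Yes

DFS with white/gray/black marking, starting from Ava:
Ava gray
  Fay gray
    Hana gray
    Hana black
  Fay black
Ava black
Omar gray
  Dee gray
    Dee→Hana: Hana black — skip
  Dee black
Omar black
Ben gray
  Ben→Omar: Omar black — skip
  Ben→Fay: Fay black — skip
  Jon gray
    Jon→Ava: Ava black — skip
    Jon→Fay: Fay black — skip
    Jon→Hana: Hana black — skip
  Jon black
Ben black
Nia gray
  Nia→Dee: Dee black — skip
  Nia→Omar: Omar black — skip
Nia black
Max gray
  Max→Jon: Jon black — skip
  Ivy gray
    Ivy→Ava: Ava black — skip
    Ivy→Omar: Omar black — skip
    Ivy→Dee: Dee black — skip
    Ivy→Fay: Fay black — skip
  Ivy black
  Max→Omar: Omar black — skip
  Lia gray
    Lia→Jon: Jon black — skip
    Lia→Ivy: Ivy black — skip
    Kai gray
      Pia gray
        Pia→Nia: Nia black — skip
        Pia→Hana: Hana black — skip
        Pia→Ben: Ben black — skip
        Pia→Jon: Jon black — skip
        Pia→Max: Max is gray → back edge
Back edge found, so a cycle exists: Max → Lia → Kai → Pia → Max.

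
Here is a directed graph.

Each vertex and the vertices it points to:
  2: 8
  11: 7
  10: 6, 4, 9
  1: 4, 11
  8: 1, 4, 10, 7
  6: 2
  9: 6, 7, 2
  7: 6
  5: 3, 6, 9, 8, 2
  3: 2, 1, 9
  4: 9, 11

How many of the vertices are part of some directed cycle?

9

A vertex is on a directed cycle iff it belongs to a strongly connected component of size ≥ 2 (or has a self-loop).
The vertices on cycles are {1, 2, 4, 6, 7, 8, 9, 10, 11} — 9 in total.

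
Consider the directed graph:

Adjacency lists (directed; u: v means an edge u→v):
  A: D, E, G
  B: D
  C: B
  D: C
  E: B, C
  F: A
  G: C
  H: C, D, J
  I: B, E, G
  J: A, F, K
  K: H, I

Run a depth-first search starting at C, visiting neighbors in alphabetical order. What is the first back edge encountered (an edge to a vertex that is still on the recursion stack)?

D->C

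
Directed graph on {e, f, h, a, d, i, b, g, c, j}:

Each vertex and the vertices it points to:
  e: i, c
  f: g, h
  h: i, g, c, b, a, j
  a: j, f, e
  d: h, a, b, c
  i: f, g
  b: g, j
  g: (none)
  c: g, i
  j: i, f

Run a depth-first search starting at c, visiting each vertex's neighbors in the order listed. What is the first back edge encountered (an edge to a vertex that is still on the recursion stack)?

h->i

DFS from c (visiting each vertex's neighbors in the order listed); mark gray on enter, black on exit:
c gray
  g gray
  g black
  i gray
    f gray
      f→g: g black — skip
      h gray
        h→i: i is gray → back edge
First back edge: h → i.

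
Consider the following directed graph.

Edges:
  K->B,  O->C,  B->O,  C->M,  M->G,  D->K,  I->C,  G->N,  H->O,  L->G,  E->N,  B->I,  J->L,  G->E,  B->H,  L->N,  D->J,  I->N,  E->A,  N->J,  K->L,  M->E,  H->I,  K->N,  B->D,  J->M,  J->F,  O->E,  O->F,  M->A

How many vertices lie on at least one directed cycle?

A vertex is on a directed cycle iff it belongs to a strongly connected component of size ≥ 2 (or has a self-loop).
The vertices on cycles are {B, D, E, G, J, K, L, M, N} — 9 in total.

9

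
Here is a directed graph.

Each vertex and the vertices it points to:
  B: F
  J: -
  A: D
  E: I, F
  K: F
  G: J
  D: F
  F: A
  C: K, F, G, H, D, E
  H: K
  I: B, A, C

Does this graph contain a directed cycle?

DFS with white/gray/black marking, starting from H:
H gray
  K gray
    F gray
      A gray
        D gray
          D→F: F is gray → back edge
Back edge found, so a cycle exists: F → A → D → F.

Yes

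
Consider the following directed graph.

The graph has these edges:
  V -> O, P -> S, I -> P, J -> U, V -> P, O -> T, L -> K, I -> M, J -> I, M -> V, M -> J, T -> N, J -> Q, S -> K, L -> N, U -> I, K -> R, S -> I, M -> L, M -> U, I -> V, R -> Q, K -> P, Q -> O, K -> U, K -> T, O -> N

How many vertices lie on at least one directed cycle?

A vertex is on a directed cycle iff it belongs to a strongly connected component of size ≥ 2 (or has a self-loop).
The vertices on cycles are {I, J, K, L, M, P, S, U, V} — 9 in total.

9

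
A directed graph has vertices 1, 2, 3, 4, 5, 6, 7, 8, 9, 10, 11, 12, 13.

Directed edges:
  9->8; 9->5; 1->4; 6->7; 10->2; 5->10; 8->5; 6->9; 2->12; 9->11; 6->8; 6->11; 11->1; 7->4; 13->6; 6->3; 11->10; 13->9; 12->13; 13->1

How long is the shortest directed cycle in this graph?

6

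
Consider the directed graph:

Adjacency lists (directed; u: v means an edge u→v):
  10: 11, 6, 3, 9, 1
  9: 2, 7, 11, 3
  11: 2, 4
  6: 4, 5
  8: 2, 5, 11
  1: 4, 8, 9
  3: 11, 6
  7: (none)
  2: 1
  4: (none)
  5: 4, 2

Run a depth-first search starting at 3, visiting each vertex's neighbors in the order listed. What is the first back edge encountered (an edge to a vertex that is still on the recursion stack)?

8→2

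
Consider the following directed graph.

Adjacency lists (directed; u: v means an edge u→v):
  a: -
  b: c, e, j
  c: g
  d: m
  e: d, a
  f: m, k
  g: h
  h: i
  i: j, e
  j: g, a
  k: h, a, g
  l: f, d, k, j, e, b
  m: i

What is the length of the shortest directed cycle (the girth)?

4

For each vertex v, BFS finds the shortest path from v back to v.
The shortest such closed walk is d → m → i → e → d, length 4.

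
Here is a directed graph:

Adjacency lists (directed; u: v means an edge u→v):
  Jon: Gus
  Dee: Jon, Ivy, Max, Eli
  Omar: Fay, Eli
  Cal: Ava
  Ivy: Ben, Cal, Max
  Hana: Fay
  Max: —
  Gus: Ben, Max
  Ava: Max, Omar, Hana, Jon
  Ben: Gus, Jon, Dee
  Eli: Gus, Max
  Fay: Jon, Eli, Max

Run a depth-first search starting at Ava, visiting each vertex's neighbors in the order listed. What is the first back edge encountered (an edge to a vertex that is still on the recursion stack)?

DFS from Ava (visiting each vertex's neighbors in the order listed); mark gray on enter, black on exit:
Ava gray
  Max gray
  Max black
  Omar gray
    Fay gray
      Jon gray
        Gus gray
          Ben gray
            Ben→Gus: Gus is gray → back edge
First back edge: Ben → Gus.

Ben→Gus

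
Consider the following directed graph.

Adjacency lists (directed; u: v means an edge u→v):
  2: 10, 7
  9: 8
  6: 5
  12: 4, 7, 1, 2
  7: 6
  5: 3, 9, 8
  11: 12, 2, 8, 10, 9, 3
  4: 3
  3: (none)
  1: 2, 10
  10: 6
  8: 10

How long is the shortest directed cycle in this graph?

4

For each vertex v, BFS finds the shortest path from v back to v.
The shortest such closed walk is 8 → 10 → 6 → 5 → 8, length 4.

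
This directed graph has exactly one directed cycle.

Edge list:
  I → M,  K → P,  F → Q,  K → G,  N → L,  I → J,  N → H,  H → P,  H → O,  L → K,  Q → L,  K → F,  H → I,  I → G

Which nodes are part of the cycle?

F, K, L, Q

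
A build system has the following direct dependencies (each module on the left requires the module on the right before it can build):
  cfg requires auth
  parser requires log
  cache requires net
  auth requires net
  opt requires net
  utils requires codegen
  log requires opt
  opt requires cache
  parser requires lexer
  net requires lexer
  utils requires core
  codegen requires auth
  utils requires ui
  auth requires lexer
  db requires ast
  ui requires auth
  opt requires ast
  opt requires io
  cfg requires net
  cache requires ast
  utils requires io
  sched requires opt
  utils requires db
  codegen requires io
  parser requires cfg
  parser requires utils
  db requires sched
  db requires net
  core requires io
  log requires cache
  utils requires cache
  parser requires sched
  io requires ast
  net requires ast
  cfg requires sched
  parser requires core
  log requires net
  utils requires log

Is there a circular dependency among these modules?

DFS with white/gray/black marking, starting from net:
net gray
  lexer gray
  lexer black
  ast gray
  ast black
net black
sched gray
  opt gray
    opt→net: net black — skip
    opt→ast: ast black — skip
    io gray
      io→ast: ast black — skip
    io black
    cache gray
      cache→ast: ast black — skip
      cache→net: net black — skip
    cache black
  opt black
sched black
core gray
  core→io: io black — skip
core black
auth gray
  auth→net: net black — skip
  auth→lexer: lexer black — skip
auth black
ui gray
  ui→auth: auth black — skip
ui black
db gray
  db→net: net black — skip
  db→ast: ast black — skip
  db→sched: sched black — skip
db black
log gray
  log→cache: cache black — skip
  log→net: net black — skip
  log→opt: opt black — skip
log black
codegen gray
  codegen→io: io black — skip
  codegen→auth: auth black — skip
codegen black
utils gray
  utils→codegen: codegen black — skip
  utils→io: io black — skip
  utils→core: core black — skip
  utils→ui: ui black — skip
  utils→log: log black — skip
  utils→cache: cache black — skip
  utils→db: db black — skip
utils black
cfg gray
  cfg→sched: sched black — skip
  cfg→net: net black — skip
  cfg→auth: auth black — skip
cfg black
parser gray
  parser→cfg: cfg black — skip
  parser→core: core black — skip
  parser→utils: utils black — skip
  parser→log: log black — skip
  parser→lexer: lexer black — skip
  parser→sched: sched black — skip
parser black
Every edge goes to a white or black vertex — no back edge, so the graph is acyclic.

No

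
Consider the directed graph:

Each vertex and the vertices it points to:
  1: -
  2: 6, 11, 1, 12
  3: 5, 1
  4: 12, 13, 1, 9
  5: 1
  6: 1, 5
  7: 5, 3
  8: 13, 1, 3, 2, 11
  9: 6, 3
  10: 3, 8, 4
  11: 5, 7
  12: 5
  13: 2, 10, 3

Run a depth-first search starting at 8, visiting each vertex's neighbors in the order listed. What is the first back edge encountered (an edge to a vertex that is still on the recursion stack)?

10→8

DFS from 8 (visiting each vertex's neighbors in the order listed); mark gray on enter, black on exit:
8 gray
  13 gray
    2 gray
      6 gray
        1 gray
        1 black
        5 gray
          5→1: 1 black — skip
        5 black
      6 black
      11 gray
        11→5: 5 black — skip
        7 gray
          7→5: 5 black — skip
          3 gray
            3→5: 5 black — skip
            3→1: 1 black — skip
          3 black
        7 black
      11 black
      2→1: 1 black — skip
      12 gray
        12→5: 5 black — skip
      12 black
    2 black
    10 gray
      10→3: 3 black — skip
      10→8: 8 is gray → back edge
First back edge: 10 → 8.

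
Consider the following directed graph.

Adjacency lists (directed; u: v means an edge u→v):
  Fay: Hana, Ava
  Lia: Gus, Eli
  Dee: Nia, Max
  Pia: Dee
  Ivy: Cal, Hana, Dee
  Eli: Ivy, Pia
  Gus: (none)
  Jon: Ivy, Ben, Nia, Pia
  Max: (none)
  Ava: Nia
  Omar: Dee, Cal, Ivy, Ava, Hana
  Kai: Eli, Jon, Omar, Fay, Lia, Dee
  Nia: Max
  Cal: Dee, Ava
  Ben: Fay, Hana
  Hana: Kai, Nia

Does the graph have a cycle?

DFS with white/gray/black marking, starting from Lia:
Lia gray
  Gus gray
  Gus black
  Eli gray
    Ivy gray
      Cal gray
        Dee gray
          Nia gray
            Max gray
            Max black
          Nia black
          Dee→Max: Max black — skip
        Dee black
        Ava gray
          Ava→Nia: Nia black — skip
        Ava black
      Cal black
      Hana gray
        Kai gray
          Kai→Eli: Eli is gray → back edge
Back edge found, so a cycle exists: Eli → Ivy → Hana → Kai → Eli.

Yes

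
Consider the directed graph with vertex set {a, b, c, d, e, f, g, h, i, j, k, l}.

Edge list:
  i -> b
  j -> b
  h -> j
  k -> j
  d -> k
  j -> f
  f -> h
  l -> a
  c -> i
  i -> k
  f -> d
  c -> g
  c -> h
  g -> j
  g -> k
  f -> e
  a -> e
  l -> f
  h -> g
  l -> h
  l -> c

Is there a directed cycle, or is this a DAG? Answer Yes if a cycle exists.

Yes

DFS with white/gray/black marking, starting from a:
a gray
  e gray
  e black
a black
b gray
b black
c gray
  g gray
    k gray
      j gray
        f gray
          f→e: e black — skip
          h gray
            h→g: g is gray → back edge
Back edge found, so a cycle exists: g → k → j → f → h → g.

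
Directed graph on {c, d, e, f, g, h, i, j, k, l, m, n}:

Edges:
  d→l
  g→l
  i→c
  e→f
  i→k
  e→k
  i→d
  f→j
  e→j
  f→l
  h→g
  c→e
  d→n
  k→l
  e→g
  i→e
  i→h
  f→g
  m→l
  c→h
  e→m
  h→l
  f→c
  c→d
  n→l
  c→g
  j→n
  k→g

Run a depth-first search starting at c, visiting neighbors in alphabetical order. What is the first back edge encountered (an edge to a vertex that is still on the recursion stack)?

DFS from c (visiting neighbors in alphabetical order); mark gray on enter, black on exit:
c gray
  d gray
    l gray
    l black
    n gray
      n→l: l black — skip
    n black
  d black
  e gray
    f gray
      f→c: c is gray → back edge
First back edge: f → c.

f→c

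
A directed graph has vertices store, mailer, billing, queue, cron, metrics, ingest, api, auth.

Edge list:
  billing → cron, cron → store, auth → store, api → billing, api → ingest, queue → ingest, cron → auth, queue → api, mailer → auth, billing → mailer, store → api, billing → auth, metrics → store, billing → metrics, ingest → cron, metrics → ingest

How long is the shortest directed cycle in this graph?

4

For each vertex v, BFS finds the shortest path from v back to v.
The shortest such closed walk is api → billing → auth → store → api, length 4.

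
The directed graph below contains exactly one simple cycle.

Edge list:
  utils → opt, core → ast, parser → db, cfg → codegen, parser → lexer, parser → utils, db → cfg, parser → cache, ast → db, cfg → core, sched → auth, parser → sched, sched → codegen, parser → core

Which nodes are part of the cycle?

db, ast, cfg, core

DFS with gray/black marking from db:
db gray
  cfg gray
    core gray
      ast gray
        ast→db: db is gray → back edge
Back edge closes the cycle db → cfg → core → ast → db; its vertices are {db, ast, cfg, core}.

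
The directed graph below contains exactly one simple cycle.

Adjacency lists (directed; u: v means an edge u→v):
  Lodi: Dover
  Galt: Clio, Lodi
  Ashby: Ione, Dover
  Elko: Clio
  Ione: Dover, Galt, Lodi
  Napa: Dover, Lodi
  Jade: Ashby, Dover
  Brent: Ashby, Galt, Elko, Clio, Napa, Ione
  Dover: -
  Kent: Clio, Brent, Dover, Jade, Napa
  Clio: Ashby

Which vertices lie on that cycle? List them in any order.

DFS with gray/black marking from Ione:
Ione gray
  Dover gray
  Dover black
  Galt gray
    Clio gray
      Ashby gray
        Ashby→Ione: Ione is gray → back edge
Back edge closes the cycle Ione → Galt → Clio → Ashby → Ione; its vertices are {Clio, Galt, Ione, Ashby}.

Clio, Galt, Ione, Ashby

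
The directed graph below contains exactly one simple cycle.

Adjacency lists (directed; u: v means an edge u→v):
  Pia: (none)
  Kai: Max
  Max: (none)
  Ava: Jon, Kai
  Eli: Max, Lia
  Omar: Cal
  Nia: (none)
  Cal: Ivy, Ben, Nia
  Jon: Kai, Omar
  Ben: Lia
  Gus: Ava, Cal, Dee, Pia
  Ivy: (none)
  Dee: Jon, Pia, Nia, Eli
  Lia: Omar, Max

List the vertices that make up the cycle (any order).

DFS with gray/black marking from Cal:
Cal gray
  Ivy gray
  Ivy black
  Ben gray
    Lia gray
      Omar gray
        Omar→Cal: Cal is gray → back edge
Back edge closes the cycle Cal → Ben → Lia → Omar → Cal; its vertices are {Ben, Cal, Lia, Omar}.

Ben, Cal, Lia, Omar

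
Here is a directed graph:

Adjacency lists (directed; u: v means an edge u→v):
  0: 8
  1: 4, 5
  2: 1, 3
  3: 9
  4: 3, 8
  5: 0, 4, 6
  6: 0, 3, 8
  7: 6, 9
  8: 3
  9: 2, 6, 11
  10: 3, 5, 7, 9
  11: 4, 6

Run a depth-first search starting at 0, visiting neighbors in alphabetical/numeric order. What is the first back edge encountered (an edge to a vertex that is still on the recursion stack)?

DFS from 0 (visiting neighbors in alphabetical/numeric order); mark gray on enter, black on exit:
0 gray
  8 gray
    3 gray
      9 gray
        2 gray
          1 gray
            4 gray
              4→3: 3 is gray → back edge
First back edge: 4 → 3.

4->3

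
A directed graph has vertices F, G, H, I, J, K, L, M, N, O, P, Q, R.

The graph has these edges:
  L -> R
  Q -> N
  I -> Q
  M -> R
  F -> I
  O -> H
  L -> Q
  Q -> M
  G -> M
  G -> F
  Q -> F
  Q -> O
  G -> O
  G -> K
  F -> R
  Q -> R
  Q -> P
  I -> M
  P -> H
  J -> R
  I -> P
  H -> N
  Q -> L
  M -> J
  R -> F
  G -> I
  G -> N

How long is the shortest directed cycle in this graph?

For each vertex v, BFS finds the shortest path from v back to v.
The shortest such closed walk is F → R → F, length 2.

2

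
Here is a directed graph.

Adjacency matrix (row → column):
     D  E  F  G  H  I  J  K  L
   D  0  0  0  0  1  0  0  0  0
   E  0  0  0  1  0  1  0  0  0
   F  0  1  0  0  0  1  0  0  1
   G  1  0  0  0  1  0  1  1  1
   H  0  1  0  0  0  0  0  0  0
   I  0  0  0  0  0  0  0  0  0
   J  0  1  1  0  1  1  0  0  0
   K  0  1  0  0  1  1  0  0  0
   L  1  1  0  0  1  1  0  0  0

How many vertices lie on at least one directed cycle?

A vertex is on a directed cycle iff it belongs to a strongly connected component of size ≥ 2 (or has a self-loop).
The vertices on cycles are {D, E, F, G, H, J, K, L} — 8 in total.

8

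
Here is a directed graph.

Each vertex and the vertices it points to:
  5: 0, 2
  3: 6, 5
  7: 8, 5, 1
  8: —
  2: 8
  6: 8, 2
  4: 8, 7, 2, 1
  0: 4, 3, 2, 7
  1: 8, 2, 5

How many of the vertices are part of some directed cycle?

6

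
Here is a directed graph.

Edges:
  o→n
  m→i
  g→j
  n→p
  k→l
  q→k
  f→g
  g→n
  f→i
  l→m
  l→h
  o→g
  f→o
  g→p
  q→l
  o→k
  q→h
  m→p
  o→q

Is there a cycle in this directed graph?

DFS with white/gray/black marking, starting from k:
k gray
  l gray
    h gray
    h black
    m gray
      i gray
      i black
      p gray
      p black
    m black
  l black
k black
f gray
  g gray
    j gray
    j black
    n gray
      n→p: p black — skip
    n black
    g→p: p black — skip
  g black
  f→i: i black — skip
  o gray
    o→g: g black — skip
    q gray
      q→h: h black — skip
      q→k: k black — skip
      q→l: l black — skip
    q black
    o→n: n black — skip
    o→k: k black — skip
  o black
f black
Every edge goes to a white or black vertex — no back edge, so the graph is acyclic.

No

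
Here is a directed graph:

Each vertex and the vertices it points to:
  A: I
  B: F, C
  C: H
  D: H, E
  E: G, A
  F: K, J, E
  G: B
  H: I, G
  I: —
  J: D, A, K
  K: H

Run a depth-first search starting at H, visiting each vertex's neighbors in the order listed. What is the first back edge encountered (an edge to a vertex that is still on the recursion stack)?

DFS from H (visiting each vertex's neighbors in the order listed); mark gray on enter, black on exit:
H gray
  I gray
  I black
  G gray
    B gray
      F gray
        K gray
          K→H: H is gray → back edge
First back edge: K → H.

K->H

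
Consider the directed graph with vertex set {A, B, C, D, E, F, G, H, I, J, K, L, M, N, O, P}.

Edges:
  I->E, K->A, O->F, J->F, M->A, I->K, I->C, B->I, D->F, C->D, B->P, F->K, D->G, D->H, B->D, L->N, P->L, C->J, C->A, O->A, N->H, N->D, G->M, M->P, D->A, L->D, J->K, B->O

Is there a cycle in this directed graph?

DFS with white/gray/black marking, starting from O:
O gray
  A gray
  A black
  F gray
    K gray
      K→A: A black — skip
    K black
  F black
O black
B gray
  B→O: O black — skip
  P gray
    L gray
      N gray
        D gray
          G gray
            M gray
              M→P: P is gray → back edge
Back edge found, so a cycle exists: P → L → N → D → G → M → P.

Yes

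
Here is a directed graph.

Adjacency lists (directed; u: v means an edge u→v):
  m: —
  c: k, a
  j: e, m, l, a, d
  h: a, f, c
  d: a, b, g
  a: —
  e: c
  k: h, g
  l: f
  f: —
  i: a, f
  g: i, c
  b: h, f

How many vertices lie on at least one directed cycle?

4

A vertex is on a directed cycle iff it belongs to a strongly connected component of size ≥ 2 (or has a self-loop).
The vertices on cycles are {c, g, h, k} — 4 in total.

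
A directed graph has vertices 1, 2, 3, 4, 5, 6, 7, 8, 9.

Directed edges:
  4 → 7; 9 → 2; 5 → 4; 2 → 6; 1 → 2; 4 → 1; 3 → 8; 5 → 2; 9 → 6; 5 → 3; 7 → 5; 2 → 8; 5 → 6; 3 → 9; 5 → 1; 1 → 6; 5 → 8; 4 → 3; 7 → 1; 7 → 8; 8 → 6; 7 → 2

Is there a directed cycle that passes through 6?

No

6 lies on a cycle iff there is a path from 6 back to itself.
Exploring from 6, it never reaches itself; equivalently, its strongly connected component is a singleton.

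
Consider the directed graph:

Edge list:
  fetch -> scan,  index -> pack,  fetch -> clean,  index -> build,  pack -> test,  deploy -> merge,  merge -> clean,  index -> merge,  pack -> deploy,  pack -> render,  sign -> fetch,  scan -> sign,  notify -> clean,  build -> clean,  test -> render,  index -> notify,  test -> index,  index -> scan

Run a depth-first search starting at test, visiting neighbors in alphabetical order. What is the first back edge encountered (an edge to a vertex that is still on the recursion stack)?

pack->test

DFS from test (visiting neighbors in alphabetical order); mark gray on enter, black on exit:
test gray
  index gray
    build gray
      clean gray
      clean black
    build black
    merge gray
      merge→clean: clean black — skip
    merge black
    notify gray
      notify→clean: clean black — skip
    notify black
    pack gray
      deploy gray
        deploy→merge: merge black — skip
      deploy black
      render gray
      render black
      pack→test: test is gray → back edge
First back edge: pack → test.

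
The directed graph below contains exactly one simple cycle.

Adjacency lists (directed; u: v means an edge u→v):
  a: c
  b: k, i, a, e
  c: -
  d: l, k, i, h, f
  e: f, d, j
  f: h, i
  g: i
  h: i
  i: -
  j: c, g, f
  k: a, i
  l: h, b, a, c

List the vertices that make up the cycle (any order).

b, d, e, l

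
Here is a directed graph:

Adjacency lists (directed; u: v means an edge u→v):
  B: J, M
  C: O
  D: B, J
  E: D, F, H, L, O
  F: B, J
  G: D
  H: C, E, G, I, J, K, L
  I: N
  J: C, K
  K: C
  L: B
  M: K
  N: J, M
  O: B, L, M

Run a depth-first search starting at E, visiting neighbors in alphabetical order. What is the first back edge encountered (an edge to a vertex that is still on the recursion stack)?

DFS from E (visiting neighbors in alphabetical order); mark gray on enter, black on exit:
E gray
  D gray
    B gray
      J gray
        C gray
          O gray
            O→B: B is gray → back edge
First back edge: O → B.

O->B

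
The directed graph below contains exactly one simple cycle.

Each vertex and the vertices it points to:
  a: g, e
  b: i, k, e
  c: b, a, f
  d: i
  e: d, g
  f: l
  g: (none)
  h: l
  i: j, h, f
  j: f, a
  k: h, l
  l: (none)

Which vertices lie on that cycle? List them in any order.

DFS with gray/black marking from a:
a gray
  g gray
  g black
  e gray
    d gray
      i gray
        j gray
          f gray
            l gray
            l black
          f black
          j→a: a is gray → back edge
Back edge closes the cycle a → e → d → i → j → a; its vertices are {a, d, e, i, j}.

a, d, e, i, j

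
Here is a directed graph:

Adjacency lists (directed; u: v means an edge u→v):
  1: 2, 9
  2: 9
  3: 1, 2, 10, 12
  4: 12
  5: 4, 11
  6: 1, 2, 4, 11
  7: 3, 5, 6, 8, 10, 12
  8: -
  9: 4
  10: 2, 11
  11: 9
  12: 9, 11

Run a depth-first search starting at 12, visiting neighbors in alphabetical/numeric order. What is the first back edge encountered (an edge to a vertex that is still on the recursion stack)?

DFS from 12 (visiting neighbors in alphabetical/numeric order); mark gray on enter, black on exit:
12 gray
  9 gray
    4 gray
      4→12: 12 is gray → back edge
First back edge: 4 → 12.

4->12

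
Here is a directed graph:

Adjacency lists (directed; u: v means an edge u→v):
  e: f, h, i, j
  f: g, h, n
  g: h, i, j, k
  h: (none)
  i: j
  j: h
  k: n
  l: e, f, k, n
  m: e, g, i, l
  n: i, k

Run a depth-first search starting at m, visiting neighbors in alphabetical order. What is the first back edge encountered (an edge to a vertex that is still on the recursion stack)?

n→k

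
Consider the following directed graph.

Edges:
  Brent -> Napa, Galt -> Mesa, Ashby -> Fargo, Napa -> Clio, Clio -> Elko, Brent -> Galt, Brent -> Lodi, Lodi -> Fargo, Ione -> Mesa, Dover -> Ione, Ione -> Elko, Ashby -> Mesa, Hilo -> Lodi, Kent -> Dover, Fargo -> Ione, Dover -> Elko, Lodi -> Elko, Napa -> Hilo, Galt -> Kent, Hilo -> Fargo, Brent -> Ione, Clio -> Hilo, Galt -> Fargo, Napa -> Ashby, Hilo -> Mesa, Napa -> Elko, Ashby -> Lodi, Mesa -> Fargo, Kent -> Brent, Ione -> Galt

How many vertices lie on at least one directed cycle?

A vertex is on a directed cycle iff it belongs to a strongly connected component of size ≥ 2 (or has a self-loop).
The vertices on cycles are {Clio, Galt, Hilo, Ione, Kent, Lodi, Mesa, Napa, Ashby, Brent, Dover, Fargo} — 12 in total.

12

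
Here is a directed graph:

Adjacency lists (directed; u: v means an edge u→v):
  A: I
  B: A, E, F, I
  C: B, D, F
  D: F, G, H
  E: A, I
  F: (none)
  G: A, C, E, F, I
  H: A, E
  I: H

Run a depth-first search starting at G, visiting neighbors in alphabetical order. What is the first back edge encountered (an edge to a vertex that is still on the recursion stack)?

DFS from G (visiting neighbors in alphabetical order); mark gray on enter, black on exit:
G gray
  A gray
    I gray
      H gray
        H→A: A is gray → back edge
First back edge: H → A.

H->A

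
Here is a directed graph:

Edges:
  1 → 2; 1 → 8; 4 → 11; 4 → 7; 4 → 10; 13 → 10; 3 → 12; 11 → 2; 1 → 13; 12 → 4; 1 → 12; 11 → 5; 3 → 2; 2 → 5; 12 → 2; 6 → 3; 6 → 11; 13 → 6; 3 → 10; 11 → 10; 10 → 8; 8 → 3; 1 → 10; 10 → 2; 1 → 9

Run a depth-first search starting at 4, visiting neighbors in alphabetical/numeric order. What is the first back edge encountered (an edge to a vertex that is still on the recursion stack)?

3→10

DFS from 4 (visiting neighbors in alphabetical/numeric order); mark gray on enter, black on exit:
4 gray
  7 gray
  7 black
  10 gray
    2 gray
      5 gray
      5 black
    2 black
    8 gray
      3 gray
        3→2: 2 black — skip
        3→10: 10 is gray → back edge
First back edge: 3 → 10.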